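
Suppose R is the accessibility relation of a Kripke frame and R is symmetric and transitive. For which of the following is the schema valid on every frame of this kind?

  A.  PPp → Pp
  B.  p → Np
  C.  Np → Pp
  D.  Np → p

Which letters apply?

A symmetric transitive relation is euclidean (uRv and uRw give vRu by symmetry, then vRw by transitivity).
(A) PPp → Pp (the dual of axiom 4) characterises the transitive frames. Every such R is transitive — valid.
(B) p → Np is equivalent to ◇p→p; it holds exactly when R ⊆ identity. Such an R need not be a subset of the identity — not valid.
(C) Np → Pp (axiom D) characterises the serial frames. Such an R need not be serial — not valid.
(D) Np → p is axiom T; it is valid on a frame exactly when R is reflexive. Such an R need not be reflexive, so not valid.

A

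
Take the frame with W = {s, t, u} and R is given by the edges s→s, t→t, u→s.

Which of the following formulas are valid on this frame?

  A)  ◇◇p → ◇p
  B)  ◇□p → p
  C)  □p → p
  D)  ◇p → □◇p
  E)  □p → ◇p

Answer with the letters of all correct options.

A, D, E

R is not reflexive: not u R u.
R is not symmetric: u R s but not s R u.
R is transitive: R is closed under composition.
R is euclidean: any two R-successors of the same world are R-related.
R is serial: every world has an R-successor.
(A) ◇◇p → ◇p (the dual of axiom 4) characterises the transitive frames. R is transitive — valid.
(B) ◇□p → p is the dual of axiom B, which corresponds to symmetry. R is not symmetric — not valid.
(C) axiom T: valid iff R is reflexive. R is not reflexive — not valid.
(D) axiom 5: valid iff R is euclidean. R is euclidean — valid.
(E) □p → ◇p is axiom D, which corresponds to seriality. R is serial — valid.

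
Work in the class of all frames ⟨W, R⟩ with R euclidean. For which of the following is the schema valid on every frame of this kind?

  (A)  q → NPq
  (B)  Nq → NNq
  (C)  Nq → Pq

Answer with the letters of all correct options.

(A) q → NPq (axiom B) characterises the symmetric frames. Such an R need not be symmetric — not valid.
(B) Nq → NNq (axiom 4) characterises the transitive frames. Such an R need not be transitive — not valid.
(C) Nq → Pq is axiom D, which corresponds to seriality. Such an R need not be serial — not valid.

none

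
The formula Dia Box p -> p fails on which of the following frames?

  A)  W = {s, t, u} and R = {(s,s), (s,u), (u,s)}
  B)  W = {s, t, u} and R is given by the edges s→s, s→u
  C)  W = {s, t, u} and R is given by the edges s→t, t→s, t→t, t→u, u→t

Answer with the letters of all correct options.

The schema Dia Box p -> p is the dual of axiom B; it is valid on a frame iff R is symmetric.
(A) R is symmetric (every R-edge is matched by its reverse), so the schema is valid here.
(B) R is not symmetric (s R u but not u R s), so the schema fails here.
(C) R is symmetric (every R-edge is matched by its reverse), so the schema is valid here.

B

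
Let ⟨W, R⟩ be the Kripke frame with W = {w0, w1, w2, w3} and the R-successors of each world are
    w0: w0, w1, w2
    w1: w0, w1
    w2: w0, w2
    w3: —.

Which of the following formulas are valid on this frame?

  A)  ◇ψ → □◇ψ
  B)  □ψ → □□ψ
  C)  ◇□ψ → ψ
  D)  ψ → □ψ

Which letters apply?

C

R is symmetric: every R-edge is matched by its reverse.
R is not transitive: w1 R w0 and w0 R w2 but not w1 R w2.
R is not euclidean: w0 R w1 and w0 R w2 but not w1 R w2.
R is not a subset of the identity: w0 R w1 with w0 ≠ w1.
(A) ◇ψ → □◇ψ (axiom 5) characterises the euclidean frames. R is not euclidean — not valid.
(B) □ψ → □□ψ is axiom 4; it is valid on a frame exactly when R is transitive. R is not transitive, so not valid.
(C) ◇□ψ → ψ (the dual of axiom B) characterises the symmetric frames. R is symmetric — valid.
(D) ψ → □ψ (equivalent to ◇p→p) corresponds to R being a subset of the identity. Here R ⊄ identity, so not valid.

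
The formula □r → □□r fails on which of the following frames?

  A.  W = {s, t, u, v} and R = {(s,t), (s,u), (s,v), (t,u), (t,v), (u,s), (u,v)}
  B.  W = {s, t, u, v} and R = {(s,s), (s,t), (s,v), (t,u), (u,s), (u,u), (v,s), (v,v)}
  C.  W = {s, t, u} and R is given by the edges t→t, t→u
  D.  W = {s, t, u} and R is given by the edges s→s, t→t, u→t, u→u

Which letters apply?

A, B

The schema □r → □□r is axiom 4; it is valid on a frame iff R is transitive.
(A) R is not transitive (s R u and u R s but not s R s), so the schema fails here.
(B) R is not transitive (s R t and t R u but not s R u), so the schema fails here.
(C) R is transitive (R is closed under composition), so the schema is valid here.
(D) R is transitive (R is closed under composition), so the schema is valid here.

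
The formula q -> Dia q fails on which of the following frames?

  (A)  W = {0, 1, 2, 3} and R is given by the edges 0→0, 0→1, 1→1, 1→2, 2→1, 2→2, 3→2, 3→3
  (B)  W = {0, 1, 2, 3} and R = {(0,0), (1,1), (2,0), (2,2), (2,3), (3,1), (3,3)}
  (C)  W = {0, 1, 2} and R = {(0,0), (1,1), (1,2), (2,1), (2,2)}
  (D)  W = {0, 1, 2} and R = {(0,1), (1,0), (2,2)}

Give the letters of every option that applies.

D

The schema q -> Dia q is the dual of axiom T; it is valid on a frame iff R is reflexive.
(A) R is reflexive (each world relates to itself), so the schema is valid here.
(B) R is reflexive (each world relates to itself), so the schema is valid here.
(C) R is reflexive (each world relates to itself), so the schema is valid here.
(D) R is not reflexive (not 0 R 0), so the schema fails here.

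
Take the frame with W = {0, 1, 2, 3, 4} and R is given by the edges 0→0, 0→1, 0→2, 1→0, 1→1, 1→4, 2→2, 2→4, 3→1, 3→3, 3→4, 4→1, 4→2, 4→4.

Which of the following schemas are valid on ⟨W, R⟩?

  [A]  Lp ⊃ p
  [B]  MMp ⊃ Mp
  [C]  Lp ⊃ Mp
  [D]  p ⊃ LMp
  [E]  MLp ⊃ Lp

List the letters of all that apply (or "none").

A, C

R is reflexive: each world relates to itself.
R is not symmetric: 0 R 2 but not 2 R 0.
R is not transitive: 0 R 1 and 1 R 4 but not 0 R 4.
R is not euclidean: 0 R 1 and 0 R 2 but not 1 R 2.
R is serial: every world has an R-successor.
(A) Lp ⊃ p is axiom T, which corresponds to reflexivity. R is reflexive — valid.
(B) MMp ⊃ Mp is the dual of axiom 4; it is valid on a frame exactly when R is transitive. R is not transitive, so not valid.
(C) Lp ⊃ Mp is axiom D; it is valid on a frame exactly when R is serial. R is serial, so valid.
(D) axiom B: valid iff R is symmetric. R is not symmetric — not valid.
(E) MLp ⊃ Lp is the dual of axiom 5; it is valid on a frame exactly when R is euclidean. R is not euclidean, so not valid.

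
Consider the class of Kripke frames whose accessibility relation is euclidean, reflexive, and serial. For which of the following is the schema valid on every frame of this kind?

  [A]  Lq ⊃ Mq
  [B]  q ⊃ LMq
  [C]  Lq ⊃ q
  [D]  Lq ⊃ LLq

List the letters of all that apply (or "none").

A relation that is euclidean, reflexive, and serial is also symmetric and transitive.
(A) axiom D: valid iff R is serial. Every such R is serial — valid.
(B) q ⊃ LMq is axiom B, which corresponds to symmetry. Every such R is symmetric — valid.
(C) axiom T: valid iff R is reflexive. Every such R is reflexive — valid.
(D) Lq ⊃ LLq is axiom 4, which corresponds to transitivity. Every such R is transitive — valid.

A, B, C, D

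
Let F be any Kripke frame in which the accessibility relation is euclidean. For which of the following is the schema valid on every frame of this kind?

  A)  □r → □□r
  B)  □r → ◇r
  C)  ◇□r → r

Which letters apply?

none

(A) □r → □□r is axiom 4, which corresponds to transitivity. Such an R need not be transitive — not valid.
(B) □r → ◇r (axiom D) characterises the serial frames. Such an R need not be serial — not valid.
(C) ◇□r → r is the dual of axiom B; it is valid on a frame exactly when R is symmetric. Such an R need not be symmetric, so not valid.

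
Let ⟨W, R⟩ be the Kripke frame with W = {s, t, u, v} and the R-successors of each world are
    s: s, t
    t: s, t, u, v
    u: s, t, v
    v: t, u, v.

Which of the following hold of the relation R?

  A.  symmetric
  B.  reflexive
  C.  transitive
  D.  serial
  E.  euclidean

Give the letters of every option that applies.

(A) not symmetric: u R s but not s R u.
(B) not reflexive: not u R u.
(C) not transitive: s R t and t R u but not s R u.
(D) serial: every world has an R-successor.
(E) not euclidean: t R s and t R u but not s R u.

D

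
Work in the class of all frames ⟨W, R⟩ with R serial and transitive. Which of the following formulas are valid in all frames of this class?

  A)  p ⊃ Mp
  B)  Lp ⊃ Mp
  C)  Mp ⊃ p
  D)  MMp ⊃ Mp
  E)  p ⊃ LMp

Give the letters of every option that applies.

(A) the dual of axiom T: valid iff R is reflexive. Such an R need not be reflexive — not valid.
(B) Lp ⊃ Mp (axiom D) characterises the serial frames. Every such R is serial — valid.
(C) Mp ⊃ p is the converse of T; it holds exactly when R ⊆ identity. Such an R need not be a subset of the identity — not valid.
(D) MMp ⊃ Mp (the dual of axiom 4) characterises the transitive frames. Every such R is transitive — valid.
(E) p ⊃ LMp is axiom B; it is valid on a frame exactly when R is symmetric. Such an R need not be symmetric, so not valid.

B, D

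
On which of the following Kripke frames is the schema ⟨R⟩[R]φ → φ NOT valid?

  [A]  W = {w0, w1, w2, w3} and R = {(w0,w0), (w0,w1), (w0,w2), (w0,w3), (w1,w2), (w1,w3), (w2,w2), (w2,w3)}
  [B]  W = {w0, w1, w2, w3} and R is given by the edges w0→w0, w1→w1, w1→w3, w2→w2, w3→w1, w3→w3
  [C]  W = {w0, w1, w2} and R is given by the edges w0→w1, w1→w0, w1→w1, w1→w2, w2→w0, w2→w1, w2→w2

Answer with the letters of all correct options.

A, C

The schema ⟨R⟩[R]φ → φ is the dual of axiom B; it is valid on a frame iff R is symmetric.
(A) R is not symmetric (w0 R w1 but not w1 R w0), so the schema fails here.
(B) R is symmetric (every R-edge is matched by its reverse), so the schema is valid here.
(C) R is not symmetric (w2 R w0 but not w0 R w2), so the schema fails here.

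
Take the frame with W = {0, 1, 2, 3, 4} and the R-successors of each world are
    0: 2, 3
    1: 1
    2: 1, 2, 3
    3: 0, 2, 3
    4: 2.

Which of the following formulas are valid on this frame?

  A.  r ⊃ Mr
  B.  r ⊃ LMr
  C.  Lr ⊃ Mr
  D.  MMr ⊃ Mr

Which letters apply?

R is not reflexive: not 0 R 0.
R is not symmetric: 0 R 2 but not 2 R 0.
R is not transitive: 0 R 2 and 2 R 1 but not 0 R 1.
R is serial: every world has an R-successor.
(A) r ⊃ Mr is the dual of axiom T, which corresponds to reflexivity. R is not reflexive — not valid.
(B) axiom B: valid iff R is symmetric. R is not symmetric — not valid.
(C) axiom D: valid iff R is serial. R is serial — valid.
(D) MMr ⊃ Mr (the dual of axiom 4) characterises the transitive frames. R is not transitive — not valid.

C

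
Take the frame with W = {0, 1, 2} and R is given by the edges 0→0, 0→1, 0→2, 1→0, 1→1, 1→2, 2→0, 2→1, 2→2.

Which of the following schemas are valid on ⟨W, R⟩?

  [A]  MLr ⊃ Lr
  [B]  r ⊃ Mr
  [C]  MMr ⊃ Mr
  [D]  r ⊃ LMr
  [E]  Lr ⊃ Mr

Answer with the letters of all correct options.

A, B, C, D, E

R is reflexive: each world relates to itself.
R is symmetric: every R-edge is matched by its reverse.
R is transitive: R is closed under composition.
R is euclidean: any two R-successors of the same world are R-related.
R is serial: every world has an R-successor.
(A) the dual of axiom 5: valid iff R is euclidean. R is euclidean — valid.
(B) the dual of axiom T: valid iff R is reflexive. R is reflexive — valid.
(C) MMr ⊃ Mr (the dual of axiom 4) characterises the transitive frames. R is transitive — valid.
(D) axiom B: valid iff R is symmetric. R is symmetric — valid.
(E) Lr ⊃ Mr is axiom D, which corresponds to seriality. R is serial — valid.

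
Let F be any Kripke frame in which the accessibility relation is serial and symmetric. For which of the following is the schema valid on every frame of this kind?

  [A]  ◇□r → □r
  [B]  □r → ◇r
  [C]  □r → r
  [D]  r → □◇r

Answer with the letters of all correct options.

B, D

(A) ◇□r → □r (the dual of axiom 5) characterises the euclidean frames. Such an R need not be euclidean — not valid.
(B) □r → ◇r is axiom D, which corresponds to seriality. Every such R is serial — valid.
(C) □r → r is axiom T; it is valid on a frame exactly when R is reflexive. Such an R need not be reflexive, so not valid.
(D) r → □◇r is axiom B, which corresponds to symmetry. Every such R is symmetric — valid.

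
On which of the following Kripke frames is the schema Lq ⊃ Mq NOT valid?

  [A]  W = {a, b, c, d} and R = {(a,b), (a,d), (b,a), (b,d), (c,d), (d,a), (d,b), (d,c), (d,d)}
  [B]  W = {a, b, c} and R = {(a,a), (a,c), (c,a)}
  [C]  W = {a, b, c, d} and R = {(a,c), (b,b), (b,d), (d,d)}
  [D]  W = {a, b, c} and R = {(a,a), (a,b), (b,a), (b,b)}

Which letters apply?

The schema Lq ⊃ Mq is axiom D; it is valid on a frame iff R is serial.
(A) R is serial (every world has an R-successor), so the schema is valid here.
(B) R is not serial (b has no R-successor), so the schema fails here.
(C) R is not serial (c has no R-successor), so the schema fails here.
(D) R is not serial (c has no R-successor), so the schema fails here.

B, C, D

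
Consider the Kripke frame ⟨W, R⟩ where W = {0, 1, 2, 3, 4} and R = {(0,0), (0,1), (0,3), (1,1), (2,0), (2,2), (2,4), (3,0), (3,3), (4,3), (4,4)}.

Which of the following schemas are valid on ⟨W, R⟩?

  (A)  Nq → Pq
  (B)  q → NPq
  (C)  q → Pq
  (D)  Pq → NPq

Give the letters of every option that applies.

A, C

R is reflexive: each world relates to itself.
R is not symmetric: 0 R 1 but not 1 R 0.
R is not euclidean: 0 R 1 and 0 R 0 but not 1 R 0.
R is serial: every world has an R-successor.
(A) Nq → Pq (axiom D) characterises the serial frames. R is serial — valid.
(B) q → NPq is axiom B, which corresponds to symmetry. R is not symmetric — not valid.
(C) q → Pq is the dual of axiom T, which corresponds to reflexivity. R is reflexive — valid.
(D) Pq → NPq is axiom 5, which corresponds to the euclidean property. R is not euclidean — not valid.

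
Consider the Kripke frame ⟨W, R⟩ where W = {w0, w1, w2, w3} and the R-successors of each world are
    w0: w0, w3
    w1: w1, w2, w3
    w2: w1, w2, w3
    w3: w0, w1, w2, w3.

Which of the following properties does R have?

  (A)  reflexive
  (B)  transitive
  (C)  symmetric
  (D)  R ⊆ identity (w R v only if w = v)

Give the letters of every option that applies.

A, C

(A) reflexive: each world relates to itself.
(B) not transitive: w0 R w3 and w3 R w1 but not w0 R w1.
(C) symmetric: every R-edge is matched by its reverse.
(D) not ⊆ identity: w0 R w3 with w0 ≠ w3.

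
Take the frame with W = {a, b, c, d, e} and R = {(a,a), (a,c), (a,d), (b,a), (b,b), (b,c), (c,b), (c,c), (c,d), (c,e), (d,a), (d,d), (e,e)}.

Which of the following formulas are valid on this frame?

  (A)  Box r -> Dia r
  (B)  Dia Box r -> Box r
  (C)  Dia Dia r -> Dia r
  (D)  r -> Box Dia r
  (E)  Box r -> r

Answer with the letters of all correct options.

R is reflexive: each world relates to itself.
R is not symmetric: a R c but not c R a.
R is not transitive: a R c and c R b but not a R b.
R is not euclidean: a R c and a R a but not c R a.
R is serial: every world has an R-successor.
(A) Box r -> Dia r (axiom D) characterises the serial frames. R is serial — valid.
(B) the dual of axiom 5: valid iff R is euclidean. R is not euclidean — not valid.
(C) Dia Dia r -> Dia r is the dual of axiom 4, which corresponds to transitivity. R is not transitive — not valid.
(D) r -> Box Dia r is axiom B; it is valid on a frame exactly when R is symmetric. R is not symmetric, so not valid.
(E) Box r -> r (axiom T) characterises the reflexive frames. R is reflexive — valid.

A, E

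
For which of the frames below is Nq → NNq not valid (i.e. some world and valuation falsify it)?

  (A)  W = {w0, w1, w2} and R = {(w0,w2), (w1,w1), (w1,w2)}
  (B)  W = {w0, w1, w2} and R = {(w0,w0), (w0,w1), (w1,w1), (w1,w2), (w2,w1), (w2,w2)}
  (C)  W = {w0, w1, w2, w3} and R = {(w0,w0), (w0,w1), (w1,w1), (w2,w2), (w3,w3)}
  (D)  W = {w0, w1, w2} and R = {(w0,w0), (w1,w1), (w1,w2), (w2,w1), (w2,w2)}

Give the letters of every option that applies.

The schema Nq → NNq is axiom 4; it is valid on a frame iff R is transitive.
(A) R is transitive (R is closed under composition), so the schema is valid here.
(B) R is not transitive (w0 R w1 and w1 R w2 but not w0 R w2), so the schema fails here.
(C) R is transitive (R is closed under composition), so the schema is valid here.
(D) R is transitive (R is closed under composition), so the schema is valid here.

B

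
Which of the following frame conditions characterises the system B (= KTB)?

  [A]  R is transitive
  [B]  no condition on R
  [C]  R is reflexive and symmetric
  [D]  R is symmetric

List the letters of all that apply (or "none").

(A) this class determines K4, not B (= KTB).
(B) this class determines K, not B (= KTB).
(C) B (= KTB) is sound and complete for exactly this class.
(D) this class determines KB, not B (= KTB).

C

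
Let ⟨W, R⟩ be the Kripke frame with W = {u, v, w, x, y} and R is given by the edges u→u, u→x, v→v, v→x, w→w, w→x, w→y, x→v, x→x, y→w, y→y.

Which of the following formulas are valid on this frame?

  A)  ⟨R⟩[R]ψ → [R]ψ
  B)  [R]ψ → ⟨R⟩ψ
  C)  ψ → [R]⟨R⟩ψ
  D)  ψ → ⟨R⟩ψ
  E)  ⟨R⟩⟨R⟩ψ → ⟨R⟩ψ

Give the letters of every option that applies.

R is reflexive: each world relates to itself.
R is not symmetric: u R x but not x R u.
R is not transitive: u R x and x R v but not u R v.
R is not euclidean: u R x and u R u but not x R u.
R is serial: every world has an R-successor.
(A) ⟨R⟩[R]ψ → [R]ψ is the dual of axiom 5; it is valid on a frame exactly when R is euclidean. R is not euclidean, so not valid.
(B) [R]ψ → ⟨R⟩ψ is axiom D; it is valid on a frame exactly when R is serial. R is serial, so valid.
(C) ψ → [R]⟨R⟩ψ is axiom B, which corresponds to symmetry. R is not symmetric — not valid.
(D) ψ → ⟨R⟩ψ (the dual of axiom T) characterises the reflexive frames. R is reflexive — valid.
(E) ⟨R⟩⟨R⟩ψ → ⟨R⟩ψ is the dual of axiom 4; it is valid on a frame exactly when R is transitive. R is not transitive, so not valid.

B, D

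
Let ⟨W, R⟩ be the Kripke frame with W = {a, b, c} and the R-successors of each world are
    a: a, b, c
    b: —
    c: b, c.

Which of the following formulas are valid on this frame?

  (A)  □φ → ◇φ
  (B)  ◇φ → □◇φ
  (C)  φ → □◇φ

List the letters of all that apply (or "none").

R is not symmetric: a R b but not b R a.
R is not euclidean: a R b and a R a but not b R a.
R is not serial: b has no R-successor.
(A) □φ → ◇φ (axiom D) characterises the serial frames. R is not serial — not valid.
(B) ◇φ → □◇φ is axiom 5, which corresponds to the euclidean property. R is not euclidean — not valid.
(C) φ → □◇φ is axiom B; it is valid on a frame exactly when R is symmetric. R is not symmetric, so not valid.

none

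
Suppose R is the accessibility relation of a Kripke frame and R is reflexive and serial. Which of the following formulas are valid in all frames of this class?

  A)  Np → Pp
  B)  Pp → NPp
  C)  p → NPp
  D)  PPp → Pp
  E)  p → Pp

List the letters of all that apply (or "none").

A, E

(A) Np → Pp (axiom D) characterises the serial frames. Every such R is serial — valid.
(B) Pp → NPp is axiom 5; it is valid on a frame exactly when R is euclidean. Such an R need not be euclidean, so not valid.
(C) axiom B: valid iff R is symmetric. Such an R need not be symmetric — not valid.
(D) PPp → Pp (the dual of axiom 4) characterises the transitive frames. Such an R need not be transitive — not valid.
(E) the dual of axiom T: valid iff R is reflexive. Every such R is reflexive — valid.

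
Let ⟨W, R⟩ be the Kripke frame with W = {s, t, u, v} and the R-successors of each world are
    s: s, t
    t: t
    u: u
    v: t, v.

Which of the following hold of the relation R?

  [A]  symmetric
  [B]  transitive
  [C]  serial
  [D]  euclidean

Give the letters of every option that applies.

(A) not symmetric: s R t but not t R s.
(B) transitive: R is closed under composition.
(C) serial: every world has an R-successor.
(D) not euclidean: s R t and s R s but not t R s.

B, C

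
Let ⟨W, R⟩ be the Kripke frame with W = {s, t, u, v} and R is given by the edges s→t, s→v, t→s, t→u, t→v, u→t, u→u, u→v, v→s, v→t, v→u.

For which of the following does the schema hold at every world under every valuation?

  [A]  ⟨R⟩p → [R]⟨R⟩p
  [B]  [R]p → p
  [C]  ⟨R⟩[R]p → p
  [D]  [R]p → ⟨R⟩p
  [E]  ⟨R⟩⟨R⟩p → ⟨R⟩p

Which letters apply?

C, D

R is not reflexive: not s R s.
R is symmetric: every R-edge is matched by its reverse.
R is not transitive: s R t and t R s but not s R s.
R is not euclidean: t R s and t R u but not s R u.
R is serial: every world has an R-successor.
(A) axiom 5: valid iff R is euclidean. R is not euclidean — not valid.
(B) axiom T: valid iff R is reflexive. R is not reflexive — not valid.
(C) the dual of axiom B: valid iff R is symmetric. R is symmetric — valid.
(D) axiom D: valid iff R is serial. R is serial — valid.
(E) ⟨R⟩⟨R⟩p → ⟨R⟩p is the dual of axiom 4; it is valid on a frame exactly when R is transitive. R is not transitive, so not valid.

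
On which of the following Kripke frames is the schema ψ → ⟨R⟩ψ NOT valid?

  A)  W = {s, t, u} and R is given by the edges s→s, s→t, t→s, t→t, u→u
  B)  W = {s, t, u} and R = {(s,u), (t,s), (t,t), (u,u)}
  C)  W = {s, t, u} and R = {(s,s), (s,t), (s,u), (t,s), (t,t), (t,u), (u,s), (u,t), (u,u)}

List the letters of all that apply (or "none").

B

The schema ψ → ⟨R⟩ψ is the dual of axiom T; it is valid on a frame iff R is reflexive.
(A) R is reflexive (each world relates to itself), so the schema is valid here.
(B) R is not reflexive (not s R s), so the schema fails here.
(C) R is reflexive (each world relates to itself), so the schema is valid here.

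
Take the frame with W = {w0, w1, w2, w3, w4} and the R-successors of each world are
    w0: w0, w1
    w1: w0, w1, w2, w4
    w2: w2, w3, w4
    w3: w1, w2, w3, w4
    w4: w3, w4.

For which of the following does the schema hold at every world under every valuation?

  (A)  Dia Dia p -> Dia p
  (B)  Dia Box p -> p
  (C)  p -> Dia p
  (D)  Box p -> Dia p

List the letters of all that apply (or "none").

C, D

R is reflexive: each world relates to itself.
R is not symmetric: w1 R w2 but not w2 R w1.
R is not transitive: w0 R w1 and w1 R w2 but not w0 R w2.
R is serial: every world has an R-successor.
(A) Dia Dia p -> Dia p is the dual of axiom 4; it is valid on a frame exactly when R is transitive. R is not transitive, so not valid.
(B) Dia Box p -> p is the dual of axiom B; it is valid on a frame exactly when R is symmetric. R is not symmetric, so not valid.
(C) the dual of axiom T: valid iff R is reflexive. R is reflexive — valid.
(D) Box p -> Dia p is axiom D, which corresponds to seriality. R is serial — valid.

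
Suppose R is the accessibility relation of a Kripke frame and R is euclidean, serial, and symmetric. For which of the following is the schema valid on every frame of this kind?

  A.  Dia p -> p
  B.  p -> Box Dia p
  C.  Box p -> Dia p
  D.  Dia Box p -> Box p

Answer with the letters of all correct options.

B, C, D

Serial, symmetric and euclidean together give transitive (from symmetry + euclidean) and then reflexive; the relation is an equivalence.
(A) Dia p -> p is the converse of T; it holds exactly when R ⊆ identity. Such an R need not be a subset of the identity — not valid.
(B) p -> Box Dia p (axiom B) characterises the symmetric frames. Every such R is symmetric — valid.
(C) Box p -> Dia p is axiom D; it is valid on a frame exactly when R is serial. Every such R is serial, so valid.
(D) Dia Box p -> Box p is the dual of axiom 5; it is valid on a frame exactly when R is euclidean. Every such R is euclidean, so valid.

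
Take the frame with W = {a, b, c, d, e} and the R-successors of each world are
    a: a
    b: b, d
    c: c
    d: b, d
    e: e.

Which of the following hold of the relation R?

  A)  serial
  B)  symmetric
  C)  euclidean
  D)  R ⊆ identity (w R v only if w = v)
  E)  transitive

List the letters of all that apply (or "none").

A, B, C, E

(A) serial: every world has an R-successor.
(B) symmetric: every R-edge is matched by its reverse.
(C) euclidean: any two R-successors of the same world are R-related.
(D) not ⊆ identity: b R d with b ≠ d.
(E) transitive: R is closed under composition.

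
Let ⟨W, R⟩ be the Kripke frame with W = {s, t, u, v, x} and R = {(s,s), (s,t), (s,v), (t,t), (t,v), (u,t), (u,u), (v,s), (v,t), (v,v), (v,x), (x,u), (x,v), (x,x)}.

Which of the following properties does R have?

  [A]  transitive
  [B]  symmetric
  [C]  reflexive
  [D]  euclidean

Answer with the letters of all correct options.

(A) not transitive: s R v and v R x but not s R x.
(B) not symmetric: s R t but not t R s.
(C) reflexive: each world relates to itself.
(D) not euclidean: s R t and s R s but not t R s.

C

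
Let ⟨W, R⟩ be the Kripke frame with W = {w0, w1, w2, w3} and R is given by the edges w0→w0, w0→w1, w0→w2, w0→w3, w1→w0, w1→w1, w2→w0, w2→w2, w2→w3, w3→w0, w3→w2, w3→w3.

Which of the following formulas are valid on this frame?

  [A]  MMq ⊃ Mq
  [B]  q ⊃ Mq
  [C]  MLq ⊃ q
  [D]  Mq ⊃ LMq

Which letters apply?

B, C

R is reflexive: each world relates to itself.
R is symmetric: every R-edge is matched by its reverse.
R is not transitive: w1 R w0 and w0 R w2 but not w1 R w2.
R is not euclidean: w0 R w1 and w0 R w2 but not w1 R w2.
(A) MMq ⊃ Mq is the dual of axiom 4, which corresponds to transitivity. R is not transitive — not valid.
(B) q ⊃ Mq is the dual of axiom T, which corresponds to reflexivity. R is reflexive — valid.
(C) MLq ⊃ q (the dual of axiom B) characterises the symmetric frames. R is symmetric — valid.
(D) axiom 5: valid iff R is euclidean. R is not euclidean — not valid.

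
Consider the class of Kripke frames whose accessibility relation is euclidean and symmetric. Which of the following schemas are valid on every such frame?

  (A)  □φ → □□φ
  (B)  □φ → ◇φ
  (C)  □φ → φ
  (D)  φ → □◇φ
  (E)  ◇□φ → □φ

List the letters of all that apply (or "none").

A, D, E

A symmetric euclidean relation is transitive (uRv and vRw give vRu by symmetry, then uRw by the euclidean condition, applied at v).
(A) □φ → □□φ is axiom 4, which corresponds to transitivity. Every such R is transitive — valid.
(B) □φ → ◇φ is axiom D; it is valid on a frame exactly when R is serial. Such an R need not be serial, so not valid.
(C) □φ → φ is axiom T, which corresponds to reflexivity. Such an R need not be reflexive — not valid.
(D) φ → □◇φ (axiom B) characterises the symmetric frames. Every such R is symmetric — valid.
(E) ◇□φ → □φ is the dual of axiom 5, which corresponds to the euclidean property. Every such R is euclidean — valid.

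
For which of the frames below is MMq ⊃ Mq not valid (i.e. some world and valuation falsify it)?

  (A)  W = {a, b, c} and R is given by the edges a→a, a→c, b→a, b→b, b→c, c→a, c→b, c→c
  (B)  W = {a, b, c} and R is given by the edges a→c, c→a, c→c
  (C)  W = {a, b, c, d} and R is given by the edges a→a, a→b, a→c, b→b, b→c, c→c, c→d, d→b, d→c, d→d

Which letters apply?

The schema MMq ⊃ Mq is the dual of axiom 4; it is valid on a frame iff R is transitive.
(A) R is not transitive (a R c and c R b but not a R b), so the schema fails here.
(B) R is not transitive (a R c and c R a but not a R a), so the schema fails here.
(C) R is not transitive (a R c and c R d but not a R d), so the schema fails here.

A, B, C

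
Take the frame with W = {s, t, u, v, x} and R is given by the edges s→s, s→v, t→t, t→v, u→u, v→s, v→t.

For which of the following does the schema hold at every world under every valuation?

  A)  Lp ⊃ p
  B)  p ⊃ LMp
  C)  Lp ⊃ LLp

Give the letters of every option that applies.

R is not reflexive: not v R v.
R is symmetric: every R-edge is matched by its reverse.
R is not transitive: s R v and v R t but not s R t.
(A) Lp ⊃ p (axiom T) characterises the reflexive frames. R is not reflexive — not valid.
(B) axiom B: valid iff R is symmetric. R is symmetric — valid.
(C) Lp ⊃ LLp is axiom 4; it is valid on a frame exactly when R is transitive. R is not transitive, so not valid.

B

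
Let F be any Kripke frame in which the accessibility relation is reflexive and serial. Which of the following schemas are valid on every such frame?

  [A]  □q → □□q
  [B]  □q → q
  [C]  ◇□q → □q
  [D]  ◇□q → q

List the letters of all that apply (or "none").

(A) □q → □□q is axiom 4; it is valid on a frame exactly when R is transitive. Such an R need not be transitive, so not valid.
(B) □q → q (axiom T) characterises the reflexive frames. Every such R is reflexive — valid.
(C) ◇□q → □q (the dual of axiom 5) characterises the euclidean frames. Such an R need not be euclidean — not valid.
(D) ◇□q → q is the dual of axiom B; it is valid on a frame exactly when R is symmetric. Such an R need not be symmetric, so not valid.

B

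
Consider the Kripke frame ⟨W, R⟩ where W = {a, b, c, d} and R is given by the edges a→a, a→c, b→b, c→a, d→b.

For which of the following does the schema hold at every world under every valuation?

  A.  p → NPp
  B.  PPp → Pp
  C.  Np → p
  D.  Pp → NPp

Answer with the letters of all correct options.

R is not reflexive: not c R c.
R is not symmetric: d R b but not b R d.
R is not transitive: c R a and a R c but not c R c.
R is not euclidean: a R c and a R c but not c R c.
(A) axiom B: valid iff R is symmetric. R is not symmetric — not valid.
(B) PPp → Pp is the dual of axiom 4, which corresponds to transitivity. R is not transitive — not valid.
(C) Np → p is axiom T; it is valid on a frame exactly when R is reflexive. R is not reflexive, so not valid.
(D) axiom 5: valid iff R is euclidean. R is not euclidean — not valid.

none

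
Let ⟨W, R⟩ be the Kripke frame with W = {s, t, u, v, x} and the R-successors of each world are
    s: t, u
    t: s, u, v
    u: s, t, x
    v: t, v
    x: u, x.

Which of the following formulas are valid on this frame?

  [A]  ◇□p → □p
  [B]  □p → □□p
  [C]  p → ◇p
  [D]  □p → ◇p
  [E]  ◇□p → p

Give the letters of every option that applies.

D, E

R is not reflexive: not s R s.
R is symmetric: every R-edge is matched by its reverse.
R is not transitive: s R t and t R s but not s R s.
R is not euclidean: t R s and t R v but not s R v.
R is serial: every world has an R-successor.
(A) ◇□p → □p is the dual of axiom 5; it is valid on a frame exactly when R is euclidean. R is not euclidean, so not valid.
(B) axiom 4: valid iff R is transitive. R is not transitive — not valid.
(C) p → ◇p (the dual of axiom T) characterises the reflexive frames. R is not reflexive — not valid.
(D) □p → ◇p is axiom D, which corresponds to seriality. R is serial — valid.
(E) the dual of axiom B: valid iff R is symmetric. R is symmetric — valid.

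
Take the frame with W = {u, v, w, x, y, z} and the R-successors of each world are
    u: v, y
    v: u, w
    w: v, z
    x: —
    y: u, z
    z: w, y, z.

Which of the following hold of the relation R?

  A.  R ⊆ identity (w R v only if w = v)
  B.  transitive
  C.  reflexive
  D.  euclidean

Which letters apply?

none

(A) not ⊆ identity: u R v with u ≠ v.
(B) not transitive: u R v and v R u but not u R u.
(C) not reflexive: not u R u.
(D) not euclidean: u R v and u R y but not v R y.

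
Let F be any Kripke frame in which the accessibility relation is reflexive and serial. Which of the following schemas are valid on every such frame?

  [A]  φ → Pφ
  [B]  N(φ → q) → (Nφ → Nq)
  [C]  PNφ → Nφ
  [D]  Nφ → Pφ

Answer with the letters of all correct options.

A, B, D

(A) the dual of axiom T: valid iff R is reflexive. Every such R is reflexive — valid.
(B) N(φ → q) → (Nφ → Nq) is the K axiom; it holds on all frames — valid.
(C) PNφ → Nφ (the dual of axiom 5) characterises the euclidean frames. Such an R need not be euclidean — not valid.
(D) Nφ → Pφ is axiom D; it is valid on a frame exactly when R is serial. Every such R is serial, so valid.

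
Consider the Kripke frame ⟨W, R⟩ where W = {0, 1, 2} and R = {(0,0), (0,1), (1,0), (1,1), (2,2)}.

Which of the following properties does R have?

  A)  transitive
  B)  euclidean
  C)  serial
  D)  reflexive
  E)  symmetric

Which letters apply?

(A) transitive: R is closed under composition.
(B) euclidean: any two R-successors of the same world are R-related.
(C) serial: every world has an R-successor.
(D) reflexive: each world relates to itself.
(E) symmetric: every R-edge is matched by its reverse.

A, B, C, D, E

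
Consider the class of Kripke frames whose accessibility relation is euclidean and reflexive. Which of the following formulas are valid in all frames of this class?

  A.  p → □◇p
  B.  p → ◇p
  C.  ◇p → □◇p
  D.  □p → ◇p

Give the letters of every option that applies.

A reflexive euclidean relation is also symmetric (from wRw and wRv the euclidean condition gives vRw) and hence transitive; it is an equivalence relation.
(A) p → □◇p is axiom B, which corresponds to symmetry. Every such R is symmetric — valid.
(B) the dual of axiom T: valid iff R is reflexive. Every such R is reflexive — valid.
(C) ◇p → □◇p is axiom 5, which corresponds to the euclidean property. Every such R is euclidean — valid.
(D) □p → ◇p is axiom D; it is valid on a frame exactly when R is serial. Every such R is serial, so valid.

A, B, C, D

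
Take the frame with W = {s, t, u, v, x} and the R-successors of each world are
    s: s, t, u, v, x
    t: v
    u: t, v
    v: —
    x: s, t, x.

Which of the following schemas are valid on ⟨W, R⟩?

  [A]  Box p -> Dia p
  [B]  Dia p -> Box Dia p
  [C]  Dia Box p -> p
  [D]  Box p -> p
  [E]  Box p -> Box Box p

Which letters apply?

R is not reflexive: not t R t.
R is not symmetric: s R t but not t R s.
R is not transitive: x R s and s R u but not x R u.
R is not euclidean: s R t and s R s but not t R s.
R is not serial: v has no R-successor.
(A) Box p -> Dia p is axiom D; it is valid on a frame exactly when R is serial. R is not serial, so not valid.
(B) Dia p -> Box Dia p (axiom 5) characterises the euclidean frames. R is not euclidean — not valid.
(C) Dia Box p -> p is the dual of axiom B; it is valid on a frame exactly when R is symmetric. R is not symmetric, so not valid.
(D) axiom T: valid iff R is reflexive. R is not reflexive — not valid.
(E) Box p -> Box Box p is axiom 4; it is valid on a frame exactly when R is transitive. R is not transitive, so not valid.

none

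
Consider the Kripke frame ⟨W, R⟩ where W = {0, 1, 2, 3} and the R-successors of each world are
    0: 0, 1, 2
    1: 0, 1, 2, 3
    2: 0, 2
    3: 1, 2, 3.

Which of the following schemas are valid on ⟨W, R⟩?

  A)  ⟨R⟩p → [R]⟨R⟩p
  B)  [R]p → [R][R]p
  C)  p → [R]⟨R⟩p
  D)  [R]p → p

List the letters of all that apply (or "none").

R is reflexive: each world relates to itself.
R is not symmetric: 1 R 2 but not 2 R 1.
R is not transitive: 0 R 1 and 1 R 3 but not 0 R 3.
R is not euclidean: 0 R 2 and 0 R 1 but not 2 R 1.
(A) ⟨R⟩p → [R]⟨R⟩p is axiom 5, which corresponds to the euclidean property. R is not euclidean — not valid.
(B) [R]p → [R][R]p is axiom 4; it is valid on a frame exactly when R is transitive. R is not transitive, so not valid.
(C) p → [R]⟨R⟩p (axiom B) characterises the symmetric frames. R is not symmetric — not valid.
(D) axiom T: valid iff R is reflexive. R is reflexive — valid.

D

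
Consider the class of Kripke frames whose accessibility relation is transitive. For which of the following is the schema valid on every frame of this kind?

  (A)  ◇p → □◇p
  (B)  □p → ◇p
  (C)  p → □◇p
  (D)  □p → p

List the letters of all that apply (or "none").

(A) ◇p → □◇p (axiom 5) characterises the euclidean frames. Such an R need not be euclidean — not valid.
(B) □p → ◇p is axiom D, which corresponds to seriality. Such an R need not be serial — not valid.
(C) p → □◇p (axiom B) characterises the symmetric frames. Such an R need not be symmetric — not valid.
(D) □p → p is axiom T, which corresponds to reflexivity. Such an R need not be reflexive — not valid.

none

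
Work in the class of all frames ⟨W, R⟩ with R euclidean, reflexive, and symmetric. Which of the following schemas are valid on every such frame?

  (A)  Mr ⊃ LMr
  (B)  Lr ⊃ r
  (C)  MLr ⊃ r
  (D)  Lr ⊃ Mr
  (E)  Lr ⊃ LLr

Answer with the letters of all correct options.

A relation that is euclidean, reflexive, and symmetric is also serial and transitive.
(A) Mr ⊃ LMr (axiom 5) characterises the euclidean frames. Every such R is euclidean — valid.
(B) Lr ⊃ r is axiom T, which corresponds to reflexivity. Every such R is reflexive — valid.
(C) the dual of axiom B: valid iff R is symmetric. Every such R is symmetric — valid.
(D) axiom D: valid iff R is serial. Every such R is serial — valid.
(E) Lr ⊃ LLr (axiom 4) characterises the transitive frames. Every such R is transitive — valid.

A, B, C, D, E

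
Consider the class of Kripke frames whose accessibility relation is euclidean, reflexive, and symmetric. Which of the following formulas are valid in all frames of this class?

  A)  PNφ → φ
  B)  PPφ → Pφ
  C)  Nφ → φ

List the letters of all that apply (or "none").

A relation that is euclidean, reflexive, and symmetric is also serial and transitive.
(A) the dual of axiom B: valid iff R is symmetric. Every such R is symmetric — valid.
(B) PPφ → Pφ is the dual of axiom 4, which corresponds to transitivity. Every such R is transitive — valid.
(C) axiom T: valid iff R is reflexive. Every such R is reflexive — valid.

A, B, C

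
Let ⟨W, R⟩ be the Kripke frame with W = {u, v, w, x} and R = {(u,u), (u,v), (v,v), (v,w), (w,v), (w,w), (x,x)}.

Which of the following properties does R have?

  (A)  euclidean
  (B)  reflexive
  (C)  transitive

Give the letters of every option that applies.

(A) not euclidean: u R v and u R u but not v R u.
(B) reflexive: each world relates to itself.
(C) not transitive: u R v and v R w but not u R w.

B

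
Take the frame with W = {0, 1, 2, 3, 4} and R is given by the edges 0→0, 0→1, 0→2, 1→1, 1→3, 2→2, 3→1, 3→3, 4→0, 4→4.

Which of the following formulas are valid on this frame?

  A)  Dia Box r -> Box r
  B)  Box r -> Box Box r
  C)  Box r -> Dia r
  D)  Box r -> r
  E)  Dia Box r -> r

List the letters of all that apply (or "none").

R is reflexive: each world relates to itself.
R is not symmetric: 0 R 1 but not 1 R 0.
R is not transitive: 0 R 1 and 1 R 3 but not 0 R 3.
R is not euclidean: 0 R 1 and 0 R 0 but not 1 R 0.
R is serial: every world has an R-successor.
(A) Dia Box r -> Box r is the dual of axiom 5; it is valid on a frame exactly when R is euclidean. R is not euclidean, so not valid.
(B) Box r -> Box Box r (axiom 4) characterises the transitive frames. R is not transitive — not valid.
(C) axiom D: valid iff R is serial. R is serial — valid.
(D) Box r -> r is axiom T; it is valid on a frame exactly when R is reflexive. R is reflexive, so valid.
(E) Dia Box r -> r is the dual of axiom B; it is valid on a frame exactly when R is symmetric. R is not symmetric, so not valid.

C, D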